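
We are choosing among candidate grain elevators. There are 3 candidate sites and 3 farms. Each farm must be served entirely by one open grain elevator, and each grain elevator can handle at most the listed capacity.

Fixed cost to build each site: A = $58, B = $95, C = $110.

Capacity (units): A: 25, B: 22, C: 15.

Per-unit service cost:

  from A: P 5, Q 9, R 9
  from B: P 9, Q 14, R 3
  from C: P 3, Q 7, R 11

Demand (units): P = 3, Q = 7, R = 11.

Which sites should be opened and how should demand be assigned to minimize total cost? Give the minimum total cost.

Minimum total cost: 235

Open {A}: P→A 5·3=15, Q→A 9·7=63, R→A 9·11=99.
Loads: A carries 21/25. Service 177; fixed 58; total 235.
Next best feasible plan costs 253.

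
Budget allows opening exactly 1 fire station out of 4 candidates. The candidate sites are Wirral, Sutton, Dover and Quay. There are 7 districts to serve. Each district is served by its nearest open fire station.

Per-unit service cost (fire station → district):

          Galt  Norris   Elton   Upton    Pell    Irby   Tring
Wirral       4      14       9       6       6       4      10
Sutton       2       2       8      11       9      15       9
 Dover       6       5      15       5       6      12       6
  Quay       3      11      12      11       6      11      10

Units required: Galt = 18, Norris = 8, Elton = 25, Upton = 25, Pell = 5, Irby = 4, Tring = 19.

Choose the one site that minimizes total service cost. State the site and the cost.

With exactly 1 open, each district uses its cheapest among the chosen.
{Wirral}: Galt→Wirral 4·18=72, Norris→Wirral 14·8=112, Elton→Wirral 9·25=225, Upton→Wirral 6·25=150, Pell→Wirral 6·5=30, Irby→Wirral 4·4=16, Tring→Wirral 10·19=190. Service cost 795.
{Sutton}: service cost 803
{Dover}: service cost 840
Among all 4 size-1 choices, {Wirral} is lowest.

Choose Wirral only; total service cost 795.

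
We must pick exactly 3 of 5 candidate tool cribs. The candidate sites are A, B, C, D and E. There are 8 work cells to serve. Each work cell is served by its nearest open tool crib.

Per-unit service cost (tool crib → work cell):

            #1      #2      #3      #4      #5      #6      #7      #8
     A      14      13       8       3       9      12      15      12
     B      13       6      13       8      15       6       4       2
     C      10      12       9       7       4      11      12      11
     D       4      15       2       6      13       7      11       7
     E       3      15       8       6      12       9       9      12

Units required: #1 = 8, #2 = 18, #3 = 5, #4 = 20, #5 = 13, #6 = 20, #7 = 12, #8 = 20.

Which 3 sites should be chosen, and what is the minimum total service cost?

With exactly 3 open, each work cell uses its cheapest among the chosen.
{B, C, D}: #1→D 4·8=32, #2→B 6·18=108, #3→D 2·5=10, #4→D 6·20=120, #5→C 4·13=52, #6→B 6·20=120, #7→B 4·12=48, #8→B 2·20=40. Service cost 530.
{A, B, D}: service cost 535
{A, B, C}: service cost 548
Among all 10 size-3 choices, {B, C, D} is lowest.

Choose B, C and D; total service cost 530.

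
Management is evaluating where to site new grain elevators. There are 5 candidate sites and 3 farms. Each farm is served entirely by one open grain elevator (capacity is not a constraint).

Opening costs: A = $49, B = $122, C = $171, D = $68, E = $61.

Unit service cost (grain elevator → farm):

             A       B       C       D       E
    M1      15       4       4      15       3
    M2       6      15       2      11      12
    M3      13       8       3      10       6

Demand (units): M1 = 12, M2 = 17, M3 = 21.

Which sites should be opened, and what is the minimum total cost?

For any fixed open set, each farm goes to its cheapest open site; total = fixed + service.
{C}: M1→C 4·12=48, M2→C 2·17=34, M3→C 3·21=63. Service 145; fixed 171; total 316.
{A, C}: M1→C 4·12=48, M2→C 2·17=34, M3→C 3·21=63. Service 145; fixed 220; total 365.
{C, E}: service 133 + fixed 232 = 365
{A, B, C, D, E}: service 133 + fixed 471 = 604
No other subset beats 316.

Open C only; minimum total cost 316.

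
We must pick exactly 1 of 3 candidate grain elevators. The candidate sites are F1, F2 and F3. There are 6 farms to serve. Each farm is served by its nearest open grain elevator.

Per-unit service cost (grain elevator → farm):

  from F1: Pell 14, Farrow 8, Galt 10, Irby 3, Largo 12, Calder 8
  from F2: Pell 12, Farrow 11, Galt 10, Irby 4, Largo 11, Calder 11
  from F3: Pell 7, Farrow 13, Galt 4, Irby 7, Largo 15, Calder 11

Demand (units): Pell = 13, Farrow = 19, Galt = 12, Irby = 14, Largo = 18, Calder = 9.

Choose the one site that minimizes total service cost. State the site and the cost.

With exactly 1 open, each farm uses its cheapest among the chosen.
{F1}: Pell→F1 14·13=182, Farrow→F1 8·19=152, Galt→F1 10·12=120, Irby→F1 3·14=42, Largo→F1 12·18=216, Calder→F1 8·9=72. Service cost 784.
{F2}: service cost 838
{F3}: service cost 853
Among all 3 size-1 choices, {F1} is lowest.

Choose F1 only; total service cost 784.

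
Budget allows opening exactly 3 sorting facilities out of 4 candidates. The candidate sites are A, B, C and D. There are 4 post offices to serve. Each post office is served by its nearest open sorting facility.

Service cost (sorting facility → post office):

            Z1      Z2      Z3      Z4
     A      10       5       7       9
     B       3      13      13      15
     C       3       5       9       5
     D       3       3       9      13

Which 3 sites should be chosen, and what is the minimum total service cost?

With exactly 3 open, each post office uses its cheapest among the chosen.
{A, C, D}: Z1→C 3, Z2→D 3, Z3→A 7, Z4→C 5. Service cost 18.
{A, B, C}: service cost 20
{B, C, D}: service cost 20
Among all 4 size-3 choices, {A, C, D} is lowest.

Choose A, C and D; total service cost 18.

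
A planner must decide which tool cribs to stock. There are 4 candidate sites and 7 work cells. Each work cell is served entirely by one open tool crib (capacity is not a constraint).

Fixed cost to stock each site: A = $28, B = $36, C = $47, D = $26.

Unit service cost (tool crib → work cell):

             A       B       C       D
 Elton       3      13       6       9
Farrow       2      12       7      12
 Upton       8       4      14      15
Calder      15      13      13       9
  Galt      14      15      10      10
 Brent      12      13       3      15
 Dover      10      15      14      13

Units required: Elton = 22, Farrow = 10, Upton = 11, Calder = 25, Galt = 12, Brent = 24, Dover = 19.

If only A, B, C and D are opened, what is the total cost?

Each work cell is assigned to its cheapest site among the open ones.
{A, B, C, D}: Elton→A 3·22=66, Farrow→A 2·10=20, Upton→B 4·11=44, Calder→D 9·25=225, Galt→C 10·12=120, Brent→C 3·24=72, Dover→A 10·19=190. Service 737; fixed 137; total 874.

Total cost: 874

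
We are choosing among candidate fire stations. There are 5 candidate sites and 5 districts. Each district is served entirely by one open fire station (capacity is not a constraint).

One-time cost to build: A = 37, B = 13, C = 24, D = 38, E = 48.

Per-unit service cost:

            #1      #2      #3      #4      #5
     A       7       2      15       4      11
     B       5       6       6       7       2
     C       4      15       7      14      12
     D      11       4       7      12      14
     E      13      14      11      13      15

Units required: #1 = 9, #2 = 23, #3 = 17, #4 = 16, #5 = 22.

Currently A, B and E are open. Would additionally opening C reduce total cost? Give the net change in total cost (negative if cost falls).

No — net change +15 (cost rises by 15).

Current service cost with {A, B, E}: 301.
Adding C: each district re-picks its cheapest; new service cost 292, saving 9.
Extra fixed cost: 24. Net change = 24 − 9 = 15.
(Totals: 399 → 414.)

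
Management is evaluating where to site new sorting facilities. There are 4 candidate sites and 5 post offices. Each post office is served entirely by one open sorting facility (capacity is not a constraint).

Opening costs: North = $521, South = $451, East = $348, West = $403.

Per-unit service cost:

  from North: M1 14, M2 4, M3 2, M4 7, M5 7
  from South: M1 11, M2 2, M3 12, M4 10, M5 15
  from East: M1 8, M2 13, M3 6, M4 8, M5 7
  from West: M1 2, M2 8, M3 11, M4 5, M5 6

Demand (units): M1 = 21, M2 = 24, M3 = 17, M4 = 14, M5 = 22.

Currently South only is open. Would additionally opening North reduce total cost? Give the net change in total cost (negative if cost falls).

No — net change +133 (cost rises by 133).

Current service cost with {South}: 953.
Adding North: each post office re-picks its cheapest; new service cost 565, saving 388.
Extra fixed cost: 521. Net change = 521 − 388 = 133.
(Totals: 1404 → 1537.)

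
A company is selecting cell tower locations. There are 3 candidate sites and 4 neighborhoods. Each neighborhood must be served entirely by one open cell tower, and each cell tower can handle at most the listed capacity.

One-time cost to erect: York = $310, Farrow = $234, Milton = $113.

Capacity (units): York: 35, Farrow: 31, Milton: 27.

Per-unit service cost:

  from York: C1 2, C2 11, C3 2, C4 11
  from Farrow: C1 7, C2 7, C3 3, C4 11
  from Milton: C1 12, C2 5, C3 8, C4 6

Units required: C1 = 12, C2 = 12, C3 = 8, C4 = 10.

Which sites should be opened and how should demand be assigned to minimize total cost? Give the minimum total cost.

Open {Farrow, Milton}: C1→Farrow 7·12=84, C2→Milton 5·12=60, C3→Farrow 3·8=24, C4→Milton 6·10=60.
Loads: Farrow carries 20/31, Milton carries 22/27. Service 228; fixed 347; total 575.
Next best feasible plan costs 583.

Minimum total cost: 575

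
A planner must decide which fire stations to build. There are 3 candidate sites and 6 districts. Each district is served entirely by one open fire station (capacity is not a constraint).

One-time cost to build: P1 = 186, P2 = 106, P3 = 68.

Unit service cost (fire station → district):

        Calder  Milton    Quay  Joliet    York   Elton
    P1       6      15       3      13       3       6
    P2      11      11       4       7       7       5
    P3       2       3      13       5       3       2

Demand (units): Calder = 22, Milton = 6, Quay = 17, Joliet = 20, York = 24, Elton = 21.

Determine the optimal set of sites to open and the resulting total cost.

Open P2 and P3; minimum total cost 518.

For any fixed open set, each district goes to its cheapest open site; total = fixed + service.
{P2, P3}: Calder→P3 2·22=44, Milton→P3 3·6=18, Quay→P2 4·17=68, Joliet→P3 5·20=100, York→P3 3·24=72, Elton→P3 2·21=42. Service 344; fixed 174; total 518.
{P3}: Calder→P3 2·22=44, Milton→P3 3·6=18, Quay→P3 13·17=221, Joliet→P3 5·20=100, York→P3 3·24=72, Elton→P3 2·21=42. Service 497; fixed 68; total 565.
{P1, P3}: Calder→P3 2·22=44, Milton→P3 3·6=18, Quay→P1 3·17=51, Joliet→P3 5·20=100, York→P1 3·24=72, Elton→P3 2·21=42. Service 327; fixed 254; total 581.
{P1, P2, P3}: service 327 + fixed 360 = 687
No other subset beats 518.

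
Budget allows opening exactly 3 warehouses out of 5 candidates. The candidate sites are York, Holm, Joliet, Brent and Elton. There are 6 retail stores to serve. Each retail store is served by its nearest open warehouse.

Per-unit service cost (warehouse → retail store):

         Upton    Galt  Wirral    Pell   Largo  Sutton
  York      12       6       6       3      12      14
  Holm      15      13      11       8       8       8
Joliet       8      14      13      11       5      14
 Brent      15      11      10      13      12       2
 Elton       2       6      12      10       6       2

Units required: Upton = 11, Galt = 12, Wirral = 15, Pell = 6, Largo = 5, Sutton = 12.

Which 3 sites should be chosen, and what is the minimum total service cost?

Choose York, Joliet and Elton; total service cost 251.

With exactly 3 open, each retail store uses its cheapest among the chosen.
{York, Joliet, Elton}: Upton→Elton 2·11=22, Galt→York 6·12=72, Wirral→York 6·15=90, Pell→York 3·6=18, Largo→Joliet 5·5=25, Sutton→Elton 2·12=24. Service cost 251.
{York, Holm, Elton}: service cost 256
{York, Brent, Elton}: service cost 256
Among all 10 size-3 choices, {York, Joliet, Elton} is lowest.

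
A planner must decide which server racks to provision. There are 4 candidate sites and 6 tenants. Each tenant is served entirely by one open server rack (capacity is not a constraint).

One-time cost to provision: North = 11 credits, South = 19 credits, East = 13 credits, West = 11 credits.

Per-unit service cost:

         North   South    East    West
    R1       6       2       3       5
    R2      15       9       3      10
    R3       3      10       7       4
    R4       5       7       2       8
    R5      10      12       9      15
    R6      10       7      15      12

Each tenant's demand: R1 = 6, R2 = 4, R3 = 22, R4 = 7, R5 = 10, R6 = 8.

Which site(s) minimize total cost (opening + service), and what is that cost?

For any fixed open set, each tenant goes to its cheapest open site; total = fixed + service.
{North, South, East}: R1→South 2·6=12, R2→East 3·4=12, R3→North 3·22=66, R4→East 2·7=14, R5→East 9·10=90, R6→South 7·8=56. Service 250; fixed 43; total 293.
{North, South, East, West}: R1→South 2·6=12, R2→East 3·4=12, R3→North 3·22=66, R4→East 2·7=14, R5→East 9·10=90, R6→South 7·8=56. Service 250; fixed 54; total 304.
{North, East}: R1→East 3·6=18, R2→East 3·4=12, R3→North 3·22=66, R4→East 2·7=14, R5→East 9·10=90, R6→North 10·8=80. Service 280; fixed 24; total 304.
{North}: service 377 + fixed 11 = 388
No other subset beats 293.

Open North, South and East; minimum total cost 293.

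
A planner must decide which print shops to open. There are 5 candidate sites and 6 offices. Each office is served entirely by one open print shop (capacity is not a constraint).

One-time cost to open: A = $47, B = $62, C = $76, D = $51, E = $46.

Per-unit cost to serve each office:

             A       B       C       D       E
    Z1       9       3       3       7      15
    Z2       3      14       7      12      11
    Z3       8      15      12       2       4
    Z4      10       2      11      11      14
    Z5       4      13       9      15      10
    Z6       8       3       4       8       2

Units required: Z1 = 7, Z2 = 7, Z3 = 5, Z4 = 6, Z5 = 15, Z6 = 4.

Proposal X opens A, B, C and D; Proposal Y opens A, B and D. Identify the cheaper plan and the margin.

Proposal X: {A, B, C, D}: Z1→B 3·7=21, Z2→A 3·7=21, Z3→D 2·5=10, Z4→B 2·6=12, Z5→A 4·15=60, Z6→B 3·4=12. Service 136; fixed 236; total 372.
Proposal Y: {A, B, D}: Z1→B 3·7=21, Z2→A 3·7=21, Z3→D 2·5=10, Z4→B 2·6=12, Z5→A 4·15=60, Z6→B 3·4=12. Service 136; fixed 160; total 296.
Difference: |372 − 296| = 76.

Proposal Y is cheaper by 76.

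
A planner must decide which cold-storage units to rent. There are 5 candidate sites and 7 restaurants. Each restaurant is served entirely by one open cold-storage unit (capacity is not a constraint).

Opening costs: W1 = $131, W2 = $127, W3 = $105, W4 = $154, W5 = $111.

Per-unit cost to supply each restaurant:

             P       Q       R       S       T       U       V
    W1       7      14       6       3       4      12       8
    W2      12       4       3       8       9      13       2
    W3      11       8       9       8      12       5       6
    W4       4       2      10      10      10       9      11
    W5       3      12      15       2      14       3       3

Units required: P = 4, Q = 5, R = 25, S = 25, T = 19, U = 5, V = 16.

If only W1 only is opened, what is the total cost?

Total cost: 718

Each restaurant is assigned to its cheapest site among the open ones.
{W1}: P→W1 7·4=28, Q→W1 14·5=70, R→W1 6·25=150, S→W1 3·25=75, T→W1 4·19=76, U→W1 12·5=60, V→W1 8·16=128. Service 587; fixed 131; total 718.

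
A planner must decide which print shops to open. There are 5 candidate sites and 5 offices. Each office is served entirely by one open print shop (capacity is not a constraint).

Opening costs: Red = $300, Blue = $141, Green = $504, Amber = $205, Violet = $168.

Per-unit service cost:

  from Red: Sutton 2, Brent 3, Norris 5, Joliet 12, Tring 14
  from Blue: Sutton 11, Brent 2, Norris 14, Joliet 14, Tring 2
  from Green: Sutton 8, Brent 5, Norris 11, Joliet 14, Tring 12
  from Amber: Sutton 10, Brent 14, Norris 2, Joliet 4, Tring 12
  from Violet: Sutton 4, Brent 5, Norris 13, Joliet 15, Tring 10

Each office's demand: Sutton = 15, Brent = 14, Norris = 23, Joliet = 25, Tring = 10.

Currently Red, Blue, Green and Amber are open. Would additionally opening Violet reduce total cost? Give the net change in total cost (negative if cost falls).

No — net change +168 (cost rises by 168).

Current service cost with {Red, Blue, Green, Amber}: 224.
Adding Violet: each office re-picks its cheapest; new service cost 224, saving 0.
Extra fixed cost: 168. Net change = 168 − 0 = 168.
(Totals: 1374 → 1542.)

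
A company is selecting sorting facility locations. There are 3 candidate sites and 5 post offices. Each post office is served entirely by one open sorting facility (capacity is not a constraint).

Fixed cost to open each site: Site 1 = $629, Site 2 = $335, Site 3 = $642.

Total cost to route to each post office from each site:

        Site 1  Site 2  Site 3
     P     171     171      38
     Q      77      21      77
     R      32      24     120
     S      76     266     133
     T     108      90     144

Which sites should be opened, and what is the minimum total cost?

Open Site 2 only; minimum total cost 907.

For any fixed open set, each post office goes to its cheapest open site; total = fixed + service.
{Site 2}: P→Site 2 171, Q→Site 2 21, R→Site 2 24, S→Site 2 266, T→Site 2 90. Service 572; fixed 335; total 907.
{Site 1}: P→Site 1 171, Q→Site 1 77, R→Site 1 32, S→Site 1 76, T→Site 1 108. Service 464; fixed 629; total 1093.
{Site 3}: P→Site 3 38, Q→Site 3 77, R→Site 3 120, S→Site 3 133, T→Site 3 144. Service 512; fixed 642; total 1154.
{Site 1, Site 2, Site 3}: P→Site 3 38, Q→Site 2 21, R→Site 2 24, S→Site 1 76, T→Site 2 90. Service 249; fixed 1606; total 1855.
No other subset beats 907.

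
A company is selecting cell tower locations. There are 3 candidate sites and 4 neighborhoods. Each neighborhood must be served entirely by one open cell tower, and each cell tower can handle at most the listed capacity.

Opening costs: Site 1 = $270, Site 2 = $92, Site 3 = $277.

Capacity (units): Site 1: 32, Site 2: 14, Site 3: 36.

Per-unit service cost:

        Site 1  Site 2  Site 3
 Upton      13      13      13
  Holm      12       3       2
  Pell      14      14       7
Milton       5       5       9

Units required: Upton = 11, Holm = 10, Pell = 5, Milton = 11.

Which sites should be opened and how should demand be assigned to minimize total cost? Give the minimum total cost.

Minimum total cost: 622

Open {Site 2, Site 3}: Upton→Site 3 13·11=143, Holm→Site 3 2·10=20, Pell→Site 3 7·5=35, Milton→Site 2 5·11=55.
Loads: Site 2 carries 11/14, Site 3 carries 26/36. Service 253; fixed 369; total 622.
Next best feasible plan costs 660.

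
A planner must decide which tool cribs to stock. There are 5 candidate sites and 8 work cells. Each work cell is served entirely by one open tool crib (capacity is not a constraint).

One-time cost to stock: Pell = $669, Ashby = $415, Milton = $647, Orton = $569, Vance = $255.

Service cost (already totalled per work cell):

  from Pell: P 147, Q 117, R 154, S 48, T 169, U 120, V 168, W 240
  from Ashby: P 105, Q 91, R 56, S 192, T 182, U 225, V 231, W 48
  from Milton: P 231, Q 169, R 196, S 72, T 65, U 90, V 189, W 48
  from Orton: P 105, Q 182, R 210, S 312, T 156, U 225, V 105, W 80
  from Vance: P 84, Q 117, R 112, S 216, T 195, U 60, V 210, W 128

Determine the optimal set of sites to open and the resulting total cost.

For any fixed open set, each work cell goes to its cheapest open site; total = fixed + service.
{Vance}: P→Vance 84, Q→Vance 117, R→Vance 112, S→Vance 216, T→Vance 195, U→Vance 60, V→Vance 210, W→Vance 128. Service 1122; fixed 255; total 1377.
{Ashby}: service 1130 + fixed 415 = 1545
{Ashby, Vance}: P→Vance 84, Q→Ashby 91, R→Ashby 56, S→Ashby 192, T→Ashby 182, U→Vance 60, V→Vance 210, W→Ashby 48. Service 923; fixed 670; total 1593.
{Pell, Ashby, Milton, Orton, Vance}: P→Vance 84, Q→Ashby 91, R→Ashby 56, S→Pell 48, T→Milton 65, U→Vance 60, V→Orton 105, W→Ashby 48. Service 557; fixed 2555; total 3112.
No other subset beats 1377.

Open Vance only; minimum total cost 1377.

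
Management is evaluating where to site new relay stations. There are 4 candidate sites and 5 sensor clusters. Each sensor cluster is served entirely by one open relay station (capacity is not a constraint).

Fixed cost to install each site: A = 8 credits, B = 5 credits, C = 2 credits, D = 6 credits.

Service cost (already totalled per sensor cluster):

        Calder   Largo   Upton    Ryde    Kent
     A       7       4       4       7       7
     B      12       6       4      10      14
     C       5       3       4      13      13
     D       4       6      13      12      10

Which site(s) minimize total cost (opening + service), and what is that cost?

Open A and C; minimum total cost 36.

For any fixed open set, each sensor cluster goes to its cheapest open site; total = fixed + service.
{A, C}: Calder→C 5, Largo→C 3, Upton→A 4, Ryde→A 7, Kent→A 7. Service 26; fixed 10; total 36.
{A}: Calder→A 7, Largo→A 4, Upton→A 4, Ryde→A 7, Kent→A 7. Service 29; fixed 8; total 37.
{A, D}: service 26 + fixed 14 = 40
{A, B, C, D}: service 25 + fixed 21 = 46
(All 15 nonempty subsets were checked; A and C is lowest.)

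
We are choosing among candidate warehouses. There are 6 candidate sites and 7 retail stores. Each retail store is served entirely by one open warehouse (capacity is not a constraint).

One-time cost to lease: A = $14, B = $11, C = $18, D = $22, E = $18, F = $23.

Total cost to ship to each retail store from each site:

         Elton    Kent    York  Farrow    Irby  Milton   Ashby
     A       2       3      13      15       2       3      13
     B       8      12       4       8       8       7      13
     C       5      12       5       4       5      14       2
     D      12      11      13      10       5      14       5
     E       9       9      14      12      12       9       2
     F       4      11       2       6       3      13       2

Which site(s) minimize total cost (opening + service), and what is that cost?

For any fixed open set, each retail store goes to its cheapest open site; total = fixed + service.
{A, C}: Elton→A 2, Kent→A 3, York→C 5, Farrow→C 4, Irby→A 2, Milton→A 3, Ashby→C 2. Service 21; fixed 32; total 53.
{A, F}: service 20 + fixed 37 = 57
{A, B}: service 35 + fixed 25 = 60
{A, B, C, D, E, F}: Elton→A 2, Kent→A 3, York→F 2, Farrow→C 4, Irby→A 2, Milton→A 3, Ashby→C 2. Service 18; fixed 106; total 124.
No other subset beats 53.

Open A and C; minimum total cost 53.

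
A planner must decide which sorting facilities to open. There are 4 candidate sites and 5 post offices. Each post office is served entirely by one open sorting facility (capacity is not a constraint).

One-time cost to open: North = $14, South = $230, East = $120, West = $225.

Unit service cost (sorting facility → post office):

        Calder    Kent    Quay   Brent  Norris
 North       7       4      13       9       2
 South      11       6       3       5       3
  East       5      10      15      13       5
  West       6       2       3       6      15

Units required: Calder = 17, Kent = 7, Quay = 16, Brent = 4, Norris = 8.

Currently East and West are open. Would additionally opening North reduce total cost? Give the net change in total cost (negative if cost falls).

Yes — net change −10 (cost falls by 10).

Current service cost with {East, West}: 211.
Adding North: each post office re-picks its cheapest; new service cost 187, saving 24.
Extra fixed cost: 14. Net change = 14 − 24 = -10.
(Totals: 556 → 546.)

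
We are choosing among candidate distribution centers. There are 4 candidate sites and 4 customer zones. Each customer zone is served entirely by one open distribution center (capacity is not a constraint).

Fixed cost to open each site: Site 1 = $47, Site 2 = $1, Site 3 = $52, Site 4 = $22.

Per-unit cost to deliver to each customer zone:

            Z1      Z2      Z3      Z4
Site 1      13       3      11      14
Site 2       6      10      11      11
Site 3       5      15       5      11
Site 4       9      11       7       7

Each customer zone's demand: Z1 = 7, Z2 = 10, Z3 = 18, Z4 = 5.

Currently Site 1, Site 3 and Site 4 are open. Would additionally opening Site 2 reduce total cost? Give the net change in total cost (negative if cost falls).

No — net change +1 (cost rises by 1).

Current service cost with {Site 1, Site 3, Site 4}: 190.
Adding Site 2: each customer zone re-picks its cheapest; new service cost 190, saving 0.
Extra fixed cost: 1. Net change = 1 − 0 = 1.
(Totals: 311 → 312.)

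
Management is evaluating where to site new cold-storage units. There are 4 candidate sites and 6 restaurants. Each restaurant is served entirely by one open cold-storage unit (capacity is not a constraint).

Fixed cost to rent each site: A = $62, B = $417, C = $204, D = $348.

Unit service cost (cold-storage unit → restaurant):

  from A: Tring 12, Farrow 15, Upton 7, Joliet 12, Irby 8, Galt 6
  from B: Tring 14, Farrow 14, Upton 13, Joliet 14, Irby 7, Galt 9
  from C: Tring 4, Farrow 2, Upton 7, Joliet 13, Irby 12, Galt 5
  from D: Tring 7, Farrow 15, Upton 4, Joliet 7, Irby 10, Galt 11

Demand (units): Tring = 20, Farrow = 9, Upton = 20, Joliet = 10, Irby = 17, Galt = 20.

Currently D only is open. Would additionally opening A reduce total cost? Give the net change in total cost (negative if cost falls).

Yes — net change −72 (cost falls by 72).

Current service cost with {D}: 815.
Adding A: each restaurant re-picks its cheapest; new service cost 681, saving 134.
Extra fixed cost: 62. Net change = 62 − 134 = -72.
(Totals: 1163 → 1091.)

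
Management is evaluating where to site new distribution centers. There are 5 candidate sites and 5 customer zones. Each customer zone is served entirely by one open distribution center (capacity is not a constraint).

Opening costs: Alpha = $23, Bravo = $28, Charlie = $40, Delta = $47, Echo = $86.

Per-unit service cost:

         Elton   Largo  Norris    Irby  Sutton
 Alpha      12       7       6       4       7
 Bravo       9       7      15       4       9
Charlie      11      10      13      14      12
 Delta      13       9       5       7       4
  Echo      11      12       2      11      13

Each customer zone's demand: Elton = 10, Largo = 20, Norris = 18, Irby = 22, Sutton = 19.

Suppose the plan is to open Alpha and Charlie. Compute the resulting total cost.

Total cost: 642

Each customer zone is assigned to its cheapest site among the open ones.
{Alpha, Charlie}: Elton→Charlie 11·10=110, Largo→Alpha 7·20=140, Norris→Alpha 6·18=108, Irby→Alpha 4·22=88, Sutton→Alpha 7·19=133. Service 579; fixed 63; total 642.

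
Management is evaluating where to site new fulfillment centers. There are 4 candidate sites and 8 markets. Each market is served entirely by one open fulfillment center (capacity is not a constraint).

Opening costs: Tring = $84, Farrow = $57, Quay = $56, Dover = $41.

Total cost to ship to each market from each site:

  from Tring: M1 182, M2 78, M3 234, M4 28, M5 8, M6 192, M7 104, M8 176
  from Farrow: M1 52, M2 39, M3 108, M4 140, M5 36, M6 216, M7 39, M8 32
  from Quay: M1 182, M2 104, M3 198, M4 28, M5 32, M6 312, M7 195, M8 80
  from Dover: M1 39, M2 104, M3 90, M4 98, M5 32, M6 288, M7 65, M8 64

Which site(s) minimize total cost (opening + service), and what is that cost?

Open Tring and Farrow; minimum total cost 639.

For any fixed open set, each market goes to its cheapest open site; total = fixed + service.
{Tring, Farrow}: M1→Farrow 52, M2→Farrow 39, M3→Farrow 108, M4→Tring 28, M5→Tring 8, M6→Tring 192, M7→Farrow 39, M8→Farrow 32. Service 498; fixed 141; total 639.
{Tring, Farrow, Dover}: M1→Dover 39, M2→Farrow 39, M3→Dover 90, M4→Tring 28, M5→Tring 8, M6→Tring 192, M7→Farrow 39, M8→Farrow 32. Service 467; fixed 182; total 649.
{Farrow, Quay}: service 546 + fixed 113 = 659
{Tring, Farrow, Quay, Dover}: service 467 + fixed 238 = 705
(All 15 nonempty subsets were checked; Tring and Farrow is lowest.)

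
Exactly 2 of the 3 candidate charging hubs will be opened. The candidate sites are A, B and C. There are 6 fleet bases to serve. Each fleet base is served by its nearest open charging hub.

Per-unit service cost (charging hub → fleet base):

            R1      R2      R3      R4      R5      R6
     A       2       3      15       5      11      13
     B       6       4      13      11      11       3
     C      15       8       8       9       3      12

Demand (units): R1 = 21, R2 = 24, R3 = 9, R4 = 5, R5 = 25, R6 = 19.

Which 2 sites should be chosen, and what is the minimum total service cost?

Choose B and C; total service cost 471.

With exactly 2 open, each fleet base uses its cheapest among the chosen.
{B, C}: R1→B 6·21=126, R2→B 4·24=96, R3→C 8·9=72, R4→C 9·5=45, R5→C 3·25=75, R6→B 3·19=57. Service cost 471.
{A, C}: service cost 514
{A, B}: service cost 588
Among all 3 size-2 choices, {B, C} is lowest.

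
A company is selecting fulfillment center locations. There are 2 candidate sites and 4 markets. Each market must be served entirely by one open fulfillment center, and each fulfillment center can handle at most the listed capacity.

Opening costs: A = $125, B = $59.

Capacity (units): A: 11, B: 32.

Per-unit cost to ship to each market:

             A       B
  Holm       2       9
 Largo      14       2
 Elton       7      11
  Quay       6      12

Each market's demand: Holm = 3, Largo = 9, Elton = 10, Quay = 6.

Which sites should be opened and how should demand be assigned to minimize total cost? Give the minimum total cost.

Minimum total cost: 286

Open {B}: Holm→B 9·3=27, Largo→B 2·9=18, Elton→B 11·10=110, Quay→B 12·6=72.
Loads: B carries 28/32. Service 227; fixed 59; total 286.
Next best feasible plan costs 354.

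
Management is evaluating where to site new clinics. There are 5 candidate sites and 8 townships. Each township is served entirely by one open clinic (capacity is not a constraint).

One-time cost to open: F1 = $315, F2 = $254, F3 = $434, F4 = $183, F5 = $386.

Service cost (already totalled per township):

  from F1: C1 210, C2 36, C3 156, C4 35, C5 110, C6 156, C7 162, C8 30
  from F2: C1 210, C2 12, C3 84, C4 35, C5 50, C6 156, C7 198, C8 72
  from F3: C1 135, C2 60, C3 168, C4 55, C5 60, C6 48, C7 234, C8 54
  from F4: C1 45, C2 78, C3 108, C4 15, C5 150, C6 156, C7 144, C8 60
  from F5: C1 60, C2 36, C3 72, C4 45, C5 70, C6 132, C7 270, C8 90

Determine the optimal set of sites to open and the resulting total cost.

Open F4 only; minimum total cost 939.

For any fixed open set, each township goes to its cheapest open site; total = fixed + service.
{F4}: C1→F4 45, C2→F4 78, C3→F4 108, C4→F4 15, C5→F4 150, C6→F4 156, C7→F4 144, C8→F4 60. Service 756; fixed 183; total 939.
{F2, F4}: service 566 + fixed 437 = 1003
{F2}: C1→F2 210, C2→F2 12, C3→F2 84, C4→F2 35, C5→F2 50, C6→F2 156, C7→F2 198, C8→F2 72. Service 817; fixed 254; total 1071.
{F1, F2, F3, F4, F5}: service 416 + fixed 1572 = 1988
No other subset beats 939.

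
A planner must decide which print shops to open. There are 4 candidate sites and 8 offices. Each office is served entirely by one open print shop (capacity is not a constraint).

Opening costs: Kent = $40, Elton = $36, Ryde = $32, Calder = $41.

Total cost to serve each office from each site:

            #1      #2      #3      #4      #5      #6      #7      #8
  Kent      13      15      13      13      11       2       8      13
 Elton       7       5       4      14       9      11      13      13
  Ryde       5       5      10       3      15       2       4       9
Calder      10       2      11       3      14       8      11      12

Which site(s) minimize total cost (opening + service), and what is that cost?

For any fixed open set, each office goes to its cheapest open site; total = fixed + service.
{Ryde}: #1→Ryde 5, #2→Ryde 5, #3→Ryde 10, #4→Ryde 3, #5→Ryde 15, #6→Ryde 2, #7→Ryde 4, #8→Ryde 9. Service 53; fixed 32; total 85.
{Elton, Ryde}: service 41 + fixed 68 = 109
{Elton}: service 76 + fixed 36 = 112
{Kent, Elton, Ryde, Calder}: #1→Ryde 5, #2→Calder 2, #3→Elton 4, #4→Ryde 3, #5→Elton 9, #6→Kent 2, #7→Ryde 4, #8→Ryde 9. Service 38; fixed 149; total 187.
No other subset beats 85.

Open Ryde only; minimum total cost 85.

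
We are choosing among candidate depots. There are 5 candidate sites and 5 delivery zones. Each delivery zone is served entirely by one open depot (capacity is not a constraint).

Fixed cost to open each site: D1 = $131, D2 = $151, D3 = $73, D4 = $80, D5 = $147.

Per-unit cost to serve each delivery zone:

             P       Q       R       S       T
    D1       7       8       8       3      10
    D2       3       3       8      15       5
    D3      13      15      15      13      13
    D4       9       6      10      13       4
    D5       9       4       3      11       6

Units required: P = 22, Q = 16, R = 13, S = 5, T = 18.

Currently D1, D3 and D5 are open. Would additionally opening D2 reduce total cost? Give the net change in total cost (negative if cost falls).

Current service cost with {D1, D3, D5}: 380.
Adding D2: each delivery zone re-picks its cheapest; new service cost 258, saving 122.
Extra fixed cost: 151. Net change = 151 − 122 = 29.
(Totals: 731 → 760.)

No — net change +29 (cost rises by 29).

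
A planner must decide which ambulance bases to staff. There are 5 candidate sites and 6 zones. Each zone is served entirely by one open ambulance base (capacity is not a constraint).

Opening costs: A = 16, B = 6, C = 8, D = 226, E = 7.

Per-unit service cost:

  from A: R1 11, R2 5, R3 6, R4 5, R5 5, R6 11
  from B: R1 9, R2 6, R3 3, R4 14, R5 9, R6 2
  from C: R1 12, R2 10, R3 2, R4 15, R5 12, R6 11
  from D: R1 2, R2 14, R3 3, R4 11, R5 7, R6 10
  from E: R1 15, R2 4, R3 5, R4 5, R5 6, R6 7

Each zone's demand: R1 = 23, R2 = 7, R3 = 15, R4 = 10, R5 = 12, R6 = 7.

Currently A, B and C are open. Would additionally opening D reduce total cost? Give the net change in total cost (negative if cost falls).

Current service cost with {A, B, C}: 396.
Adding D: each zone re-picks its cheapest; new service cost 235, saving 161.
Extra fixed cost: 226. Net change = 226 − 161 = 65.
(Totals: 426 → 491.)

No — net change +65 (cost rises by 65).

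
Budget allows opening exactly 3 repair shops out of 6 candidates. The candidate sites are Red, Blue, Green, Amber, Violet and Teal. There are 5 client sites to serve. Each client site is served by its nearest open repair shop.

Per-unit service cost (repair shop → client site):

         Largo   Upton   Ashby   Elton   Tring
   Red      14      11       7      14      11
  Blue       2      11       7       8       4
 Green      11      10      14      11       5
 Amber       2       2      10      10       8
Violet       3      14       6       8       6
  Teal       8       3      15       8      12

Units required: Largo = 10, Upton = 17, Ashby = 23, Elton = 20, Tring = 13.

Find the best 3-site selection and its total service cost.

With exactly 3 open, each client site uses its cheapest among the chosen.
{Blue, Amber, Violet}: Largo→Blue 2·10=20, Upton→Amber 2·17=34, Ashby→Violet 6·23=138, Elton→Blue 8·20=160, Tring→Blue 4·13=52. Service cost 404.
{Green, Amber, Violet}: service cost 417
{Blue, Violet, Teal}: service cost 421
Among all 20 size-3 choices, {Blue, Amber, Violet} is lowest.

Choose Blue, Amber and Violet; total service cost 404.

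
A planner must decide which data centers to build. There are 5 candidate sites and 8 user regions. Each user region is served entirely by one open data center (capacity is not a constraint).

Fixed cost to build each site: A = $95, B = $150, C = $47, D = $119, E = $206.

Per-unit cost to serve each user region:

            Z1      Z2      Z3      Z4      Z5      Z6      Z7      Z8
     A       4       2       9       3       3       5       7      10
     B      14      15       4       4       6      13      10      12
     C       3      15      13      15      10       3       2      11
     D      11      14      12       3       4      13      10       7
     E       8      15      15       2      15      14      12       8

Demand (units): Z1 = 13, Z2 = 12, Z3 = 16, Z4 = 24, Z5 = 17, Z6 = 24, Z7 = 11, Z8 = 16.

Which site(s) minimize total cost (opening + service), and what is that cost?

For any fixed open set, each user region goes to its cheapest open site; total = fixed + service.
{A, C}: Z1→C 3·13=39, Z2→A 2·12=24, Z3→A 9·16=144, Z4→A 3·24=72, Z5→A 3·17=51, Z6→C 3·24=72, Z7→C 2·11=22, Z8→A 10·16=160. Service 584; fixed 142; total 726.
{A}: service 700 + fixed 95 = 795
{A, B, C}: service 504 + fixed 292 = 796
{A, B, C, D, E}: Z1→C 3·13=39, Z2→A 2·12=24, Z3→B 4·16=64, Z4→E 2·24=48, Z5→A 3·17=51, Z6→C 3·24=72, Z7→C 2·11=22, Z8→D 7·16=112. Service 432; fixed 617; total 1049.
No other subset beats 726.

Open A and C; minimum total cost 726.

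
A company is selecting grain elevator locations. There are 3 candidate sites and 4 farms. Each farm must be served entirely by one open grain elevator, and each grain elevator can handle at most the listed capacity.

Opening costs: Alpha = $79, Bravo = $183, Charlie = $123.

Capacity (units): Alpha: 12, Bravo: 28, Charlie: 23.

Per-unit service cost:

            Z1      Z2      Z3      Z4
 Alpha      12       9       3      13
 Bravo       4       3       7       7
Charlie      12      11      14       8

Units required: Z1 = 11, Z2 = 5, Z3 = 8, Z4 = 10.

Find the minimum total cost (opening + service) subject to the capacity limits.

Open {Alpha, Bravo}: Z1→Bravo 4·11=44, Z2→Bravo 3·5=15, Z3→Alpha 3·8=24, Z4→Bravo 7·10=70.
Loads: Alpha carries 8/12, Bravo carries 26/28. Service 153; fixed 262; total 415.
Next best feasible plan costs 501.

Minimum total cost: 415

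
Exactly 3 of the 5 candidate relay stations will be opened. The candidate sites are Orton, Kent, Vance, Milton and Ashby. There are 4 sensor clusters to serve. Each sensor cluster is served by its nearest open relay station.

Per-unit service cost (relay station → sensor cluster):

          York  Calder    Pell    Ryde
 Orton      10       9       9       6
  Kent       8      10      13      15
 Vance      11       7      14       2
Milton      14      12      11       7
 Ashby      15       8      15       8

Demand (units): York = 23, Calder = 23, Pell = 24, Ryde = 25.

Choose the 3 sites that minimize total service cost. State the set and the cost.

Choose Orton, Kent and Vance; total service cost 611.

With exactly 3 open, each sensor cluster uses its cheapest among the chosen.
{Orton, Kent, Vance}: York→Kent 8·23=184, Calder→Vance 7·23=161, Pell→Orton 9·24=216, Ryde→Vance 2·25=50. Service cost 611.
{Orton, Vance, Milton}: service cost 657
{Orton, Vance, Ashby}: service cost 657
Among all 10 size-3 choices, {Orton, Kent, Vance} is lowest.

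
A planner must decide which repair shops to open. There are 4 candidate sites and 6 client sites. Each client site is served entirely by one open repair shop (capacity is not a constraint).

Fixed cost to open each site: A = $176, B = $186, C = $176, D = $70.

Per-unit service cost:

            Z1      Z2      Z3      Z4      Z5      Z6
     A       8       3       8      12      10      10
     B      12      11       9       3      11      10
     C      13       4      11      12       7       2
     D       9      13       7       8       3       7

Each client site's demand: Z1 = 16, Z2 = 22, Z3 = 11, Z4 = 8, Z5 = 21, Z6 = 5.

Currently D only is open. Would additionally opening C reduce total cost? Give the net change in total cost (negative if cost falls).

Current service cost with {D}: 669.
Adding C: each client site re-picks its cheapest; new service cost 446, saving 223.
Extra fixed cost: 176. Net change = 176 − 223 = -47.
(Totals: 739 → 692.)

Yes — net change −47 (cost falls by 47).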